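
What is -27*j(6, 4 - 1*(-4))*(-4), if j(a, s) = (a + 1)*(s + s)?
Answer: 12096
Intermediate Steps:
j(a, s) = 2*s*(1 + a) (j(a, s) = (1 + a)*(2*s) = 2*s*(1 + a))
-27*j(6, 4 - 1*(-4))*(-4) = -54*(4 - 1*(-4))*(1 + 6)*(-4) = -54*(4 + 4)*7*(-4) = -54*8*7*(-4) = -27*112*(-4) = -3024*(-4) = 12096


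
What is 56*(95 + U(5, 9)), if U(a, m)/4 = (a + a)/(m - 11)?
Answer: 4200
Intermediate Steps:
U(a, m) = 8*a/(-11 + m) (U(a, m) = 4*((a + a)/(m - 11)) = 4*((2*a)/(-11 + m)) = 4*(2*a/(-11 + m)) = 8*a/(-11 + m))
56*(95 + U(5, 9)) = 56*(95 + 8*5/(-11 + 9)) = 56*(95 + 8*5/(-2)) = 56*(95 + 8*5*(-1/2)) = 56*(95 - 20) = 56*75 = 4200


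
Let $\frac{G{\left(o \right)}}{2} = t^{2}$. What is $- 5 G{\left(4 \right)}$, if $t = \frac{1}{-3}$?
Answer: $- \frac{10}{9} \approx -1.1111$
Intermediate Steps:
$t = - \frac{1}{3} \approx -0.33333$
$G{\left(o \right)} = \frac{2}{9}$ ($G{\left(o \right)} = 2 \left(- \frac{1}{3}\right)^{2} = 2 \cdot \frac{1}{9} = \frac{2}{9}$)
$- 5 G{\left(4 \right)} = \left(-5\right) \frac{2}{9} = - \frac{10}{9}$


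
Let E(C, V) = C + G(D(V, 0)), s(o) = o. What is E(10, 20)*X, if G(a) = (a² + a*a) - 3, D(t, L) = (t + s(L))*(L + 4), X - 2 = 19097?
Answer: 244600893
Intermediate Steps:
X = 19099 (X = 2 + 19097 = 19099)
D(t, L) = (4 + L)*(L + t) (D(t, L) = (t + L)*(L + 4) = (L + t)*(4 + L) = (4 + L)*(L + t))
G(a) = -3 + 2*a² (G(a) = (a² + a²) - 3 = 2*a² - 3 = -3 + 2*a²)
E(C, V) = -3 + C + 32*V² (E(C, V) = C + (-3 + 2*(0² + 4*0 + 4*V + 0*V)²) = C + (-3 + 2*(0 + 0 + 4*V + 0)²) = C + (-3 + 2*(4*V)²) = C + (-3 + 2*(16*V²)) = C + (-3 + 32*V²) = -3 + C + 32*V²)
E(10, 20)*X = (-3 + 10 + 32*20²)*19099 = (-3 + 10 + 32*400)*19099 = (-3 + 10 + 12800)*19099 = 12807*19099 = 244600893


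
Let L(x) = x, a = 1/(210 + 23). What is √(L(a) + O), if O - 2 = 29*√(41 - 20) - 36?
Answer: √(-1845593 + 1574381*√21)/233 ≈ 9.9448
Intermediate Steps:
a = 1/233 ≈ 0.0042918
O = -34 + 29*√21 (O = 2 + (29*√(41 - 20) - 36) = 2 + (29*√21 - 36) = 2 + (-36 + 29*√21) = -34 + 29*√21 ≈ 98.895)
√(L(a) + O) = √(1/233 + (-34 + 29*√21)) = √(-7921/233 + 29*√21)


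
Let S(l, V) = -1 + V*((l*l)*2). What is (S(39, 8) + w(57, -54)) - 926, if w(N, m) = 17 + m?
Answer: 23372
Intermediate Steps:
S(l, V) = -1 + 2*V*l**2 (S(l, V) = -1 + V*(l**2*2) = -1 + V*(2*l**2) = -1 + 2*V*l**2)
(S(39, 8) + w(57, -54)) - 926 = ((-1 + 2*8*39**2) + (17 - 54)) - 926 = ((-1 + 2*8*1521) - 37) - 926 = ((-1 + 24336) - 37) - 926 = (24335 - 37) - 926 = 24298 - 926 = 23372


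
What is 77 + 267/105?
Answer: 2784/35 ≈ 79.543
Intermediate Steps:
77 + 267/105 = 77 + 267*(1/105) = 77 + 89/35 = 2784/35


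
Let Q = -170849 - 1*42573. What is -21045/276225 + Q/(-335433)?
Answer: 3459553631/6176998695 ≈ 0.56007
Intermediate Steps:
Q = -213422 (Q = -170849 - 42573 = -213422)
-21045/276225 + Q/(-335433) = -21045/276225 - 213422/(-335433) = -21045*1/276225 - 213422*(-1/335433) = -1403/18415 + 213422/335433 = 3459553631/6176998695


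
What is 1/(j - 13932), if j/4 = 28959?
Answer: 1/101904 ≈ 9.8132e-6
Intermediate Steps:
j = 115836 (j = 4*28959 = 115836)
1/(j - 13932) = 1/(115836 - 13932) = 1/101904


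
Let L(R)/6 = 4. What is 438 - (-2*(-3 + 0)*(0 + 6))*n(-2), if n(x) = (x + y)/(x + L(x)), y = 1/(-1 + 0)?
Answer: 4872/11 ≈ 442.91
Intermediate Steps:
y = -1 (y = 1/(-1) = -1)
L(R) = 24 (L(R) = 6*4 = 24)
n(x) = (-1 + x)/(24 + x) (n(x) = (x - 1)/(x + 24) = (-1 + x)/(24 + x))
438 - (-2*(-3 + 0)*(0 + 6))*n(-2) = 438 - (-2*(-3 + 0)*(0 + 6))*(-1 - 2)/(24 - 2) = 438 - (-(-6)*6)*-3/22 = 438 - (-2*(-18))*(1/22)*(-3) = 438 - 36*(-3)/22 = 438 - 1*(-54/11) = 438 + 54/11 = 4872/11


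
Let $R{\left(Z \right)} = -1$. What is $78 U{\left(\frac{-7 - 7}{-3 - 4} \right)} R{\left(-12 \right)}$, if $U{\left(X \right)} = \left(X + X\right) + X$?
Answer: $-468$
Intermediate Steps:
$U{\left(X \right)} = 3 X$ ($U{\left(X \right)} = 2 X + X = 3 X$)
$78 U{\left(\frac{-7 - 7}{-3 - 4} \right)} R{\left(-12 \right)} = 78 \cdot 3 \frac{-7 - 7}{-3 - 4} \left(-1\right) = 78 \cdot 3 \left(- \frac{14}{-7}\right) \left(-1\right) = 78 \cdot 3 \left(\left(-14\right) \left(- \frac{1}{7}\right)\right) \left(-1\right) = 78 \cdot 3 \cdot 2 \left(-1\right) = 78 \cdot 6 \left(-1\right) = 468 \left(-1\right) = -468$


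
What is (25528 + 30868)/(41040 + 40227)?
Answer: 56396/81267 ≈ 0.69396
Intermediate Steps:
(25528 + 30868)/(41040 + 40227) = 56396/81267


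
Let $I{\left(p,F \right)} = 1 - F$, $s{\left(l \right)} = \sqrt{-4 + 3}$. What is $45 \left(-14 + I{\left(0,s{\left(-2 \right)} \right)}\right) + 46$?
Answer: $-539 - 45 i \approx -539.0 - 45.0 i$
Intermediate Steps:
$s{\left(l \right)} = i$ ($s{\left(l \right)} = \sqrt{-1} = i$)
$45 \left(-14 + I{\left(0,s{\left(-2 \right)} \right)}\right) + 46 = 45 \left(-14 + \left(1 - i\right)\right) + 46 = 45 \left(-13 - i\right) + 46 = \left(-585 - 45 i\right) + 46 = -539 - 45 i$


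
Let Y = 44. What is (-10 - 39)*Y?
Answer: -2156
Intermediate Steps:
(-10 - 39)*Y = (-10 - 39)*44 = -49*44 = -2156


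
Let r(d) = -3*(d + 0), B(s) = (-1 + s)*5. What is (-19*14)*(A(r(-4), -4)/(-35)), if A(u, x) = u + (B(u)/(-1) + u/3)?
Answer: -1482/5 ≈ -296.40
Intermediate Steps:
B(s) = -5 + 5*s
r(d) = -3*d
A(u, x) = 5 - 11*u/3 (A(u, x) = u + ((-5 + 5*u)/(-1) + u/3) = u + ((-5 + 5*u)*(-1) + u*(⅓)) = u + ((5 - 5*u) + u/3) = u + (5 - 14*u/3) = 5 - 11*u/3)
(-19*14)*(A(r(-4), -4)/(-35)) = (-19*14)*((5 - (-11)*(-4))/(-35)) = -266*(5 - 11/3*12)*(-1)/35 = -266*(5 - 44)*(-1)/35 = -(-10374)*(-1)/35 = -266*39/35 = -1482/5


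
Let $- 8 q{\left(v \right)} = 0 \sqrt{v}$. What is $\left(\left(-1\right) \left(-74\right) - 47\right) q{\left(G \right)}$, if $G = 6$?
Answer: $0$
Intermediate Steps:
$q{\left(v \right)} = 0$ ($q{\left(v \right)} = - \frac{0 \sqrt{v}}{8} = \left(- \frac{1}{8}\right) 0 = 0$)
$\left(\left(-1\right) \left(-74\right) - 47\right) q{\left(G \right)} = \left(\left(-1\right) \left(-74\right) - 47\right) 0 = \left(74 - 47\right) 0 = 27 \cdot 0 = 0$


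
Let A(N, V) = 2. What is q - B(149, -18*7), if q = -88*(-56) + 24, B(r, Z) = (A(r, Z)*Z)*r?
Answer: 42500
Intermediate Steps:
B(r, Z) = 2*Z*r (B(r, Z) = (2*Z)*r = 2*Z*r)
q = 4952 (q = 4928 + 24 = 4952)
q - B(149, -18*7) = 4952 - 2*(-18*7)*149 = 4952 - 2*(-126)*149 = 4952 - 1*(-37548) = 4952 + 37548 = 42500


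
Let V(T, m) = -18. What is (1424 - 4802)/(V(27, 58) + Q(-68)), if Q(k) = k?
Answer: 1689/43 ≈ 39.279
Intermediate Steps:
(1424 - 4802)/(V(27, 58) + Q(-68)) = (1424 - 4802)/(-18 - 68) = -3378/(-86) = -3378*(-1/86) = 1689/43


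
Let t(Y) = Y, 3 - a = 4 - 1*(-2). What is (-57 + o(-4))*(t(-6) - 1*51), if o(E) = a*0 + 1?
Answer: 3192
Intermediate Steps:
a = -3 (a = 3 - (4 - 1*(-2)) = 3 - (4 + 2) = 3 - 1*6 = 3 - 6 = -3)
o(E) = 1 (o(E) = -3*0 + 1 = 0 + 1 = 1)
(-57 + o(-4))*(t(-6) - 1*51) = (-57 + 1)*(-6 - 1*51) = -56*(-6 - 51) = -56*(-57) = 3192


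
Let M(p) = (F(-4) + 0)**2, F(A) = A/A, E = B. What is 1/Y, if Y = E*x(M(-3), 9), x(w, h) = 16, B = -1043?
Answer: -1/16688 ≈ -5.9923e-5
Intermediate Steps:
E = -1043
F(A) = 1
M(p) = 1 (M(p) = (1 + 0)**2 = 1**2 = 1)
Y = -16688 (Y = -1043*16 = -16688)
1/Y = 1/(-16688) = -1/16688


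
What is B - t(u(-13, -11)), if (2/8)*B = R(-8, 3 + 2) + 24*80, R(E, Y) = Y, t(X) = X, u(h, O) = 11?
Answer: 7689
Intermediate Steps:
B = 7700 (B = 4*((3 + 2) + 24*80) = 4*(5 + 1920) = 4*1925 = 7700)
B - t(u(-13, -11)) = 7700 - 1*11 = 7700 - 11 = 7689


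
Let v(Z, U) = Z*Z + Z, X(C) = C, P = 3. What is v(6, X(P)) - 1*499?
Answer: -457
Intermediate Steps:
v(Z, U) = Z + Z² (v(Z, U) = Z² + Z = Z + Z²)
v(6, X(P)) - 1*499 = 6*(1 + 6) - 1*499 = 6*7 - 499 = 42 - 499 = -457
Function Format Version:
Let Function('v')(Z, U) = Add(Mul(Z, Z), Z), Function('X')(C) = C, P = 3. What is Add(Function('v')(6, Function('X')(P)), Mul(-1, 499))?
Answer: -457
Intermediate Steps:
Function('v')(Z, U) = Add(Z, Pow(Z, 2)) (Function('v')(Z, U) = Add(Pow(Z, 2), Z) = Add(Z, Pow(Z, 2)))
Add(Function('v')(6, Function('X')(P)), Mul(-1, 499)) = Add(Mul(6, Add(1, 6)), Mul(-1, 499)) = Add(Mul(6, 7), -499) = Add(42, -499) = -457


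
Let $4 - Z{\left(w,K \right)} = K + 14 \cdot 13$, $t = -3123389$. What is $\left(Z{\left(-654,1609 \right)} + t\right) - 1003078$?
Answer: $-4128254$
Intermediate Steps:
$Z{\left(w,K \right)} = -178 - K$ ($Z{\left(w,K \right)} = 4 - \left(K + 14 \cdot 13\right) = 4 - \left(K + 182\right) = 4 - \left(182 + K\right) = -178 - K$)
$\left(Z{\left(-654,1609 \right)} + t\right) - 1003078 = \left(\left(-178 - 1609\right) - 3123389\right) - 1003078 = \left(-1787 - 3123389\right) - 1003078 = -3125176 - 1003078 = -4128254$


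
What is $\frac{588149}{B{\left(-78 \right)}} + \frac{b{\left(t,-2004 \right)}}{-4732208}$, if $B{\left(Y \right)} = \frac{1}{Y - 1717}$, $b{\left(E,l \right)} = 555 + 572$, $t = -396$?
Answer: $- \frac{4995921908371767}{4732208} \approx -1.0557 \cdot 10^{9}$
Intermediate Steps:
$b{\left(E,l \right)} = 1127$
$B{\left(Y \right)} = \frac{1}{-1717 + Y}$
$\frac{588149}{B{\left(-78 \right)}} + \frac{b{\left(t,-2004 \right)}}{-4732208} = \frac{588149}{\frac{1}{-1717 - 78}} + \frac{1127}{-4732208} = \frac{588149}{\frac{1}{-1795}} + 1127 \left(- \frac{1}{4732208}\right) = \frac{588149}{- \frac{1}{1795}} - \frac{1127}{4732208} = 588149 \left(-1795\right) - \frac{1127}{4732208} = -1055727455 - \frac{1127}{4732208} = - \frac{4995921908371767}{4732208}$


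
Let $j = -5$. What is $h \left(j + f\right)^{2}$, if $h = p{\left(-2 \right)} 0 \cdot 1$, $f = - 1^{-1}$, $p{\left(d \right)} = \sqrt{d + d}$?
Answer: $0$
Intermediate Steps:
$p{\left(d \right)} = \sqrt{2} \sqrt{d}$ ($p{\left(d \right)} = \sqrt{2 d} = \sqrt{2} \sqrt{d}$)
$f = -1$ ($f = \left(-1\right) 1 = -1$)
$h = 0$ ($h = \sqrt{2} \sqrt{-2} \cdot 0 \cdot 1 = \sqrt{2} i \sqrt{2} \cdot 0 \cdot 1 = 2 i 0 \cdot 1 = 0 \cdot 1 = 0$)
$h \left(j + f\right)^{2} = 0 \left(-5 - 1\right)^{2} = 0 \left(-6\right)^{2} = 0 \cdot 36 = 0$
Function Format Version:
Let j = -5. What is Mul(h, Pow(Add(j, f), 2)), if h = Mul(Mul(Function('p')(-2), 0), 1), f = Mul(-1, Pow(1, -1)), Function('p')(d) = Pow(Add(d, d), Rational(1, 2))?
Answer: 0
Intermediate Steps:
Function('p')(d) = Mul(Pow(2, Rational(1, 2)), Pow(d, Rational(1, 2))) (Function('p')(d) = Pow(Mul(2, d), Rational(1, 2)) = Mul(Pow(2, Rational(1, 2)), Pow(d, Rational(1, 2))))
f = -1 (f = Mul(-1, 1) = -1)
h = 0 (h = Mul(Mul(Mul(Pow(2, Rational(1, 2)), Pow(-2, Rational(1, 2))), 0), 1) = Mul(Mul(Mul(Pow(2, Rational(1, 2)), Mul(I, Pow(2, Rational(1, 2)))), 0), 1) = Mul(Mul(Mul(2, I), 0), 1) = Mul(0, 1) = 0)
Mul(h, Pow(Add(j, f), 2)) = Mul(0, Pow(Add(-5, -1), 2)) = Mul(0, Pow(-6, 2)) = Mul(0, 36) = 0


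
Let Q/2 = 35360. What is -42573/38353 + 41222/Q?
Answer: -714887597/1356162080 ≈ -0.52714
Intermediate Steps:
Q = 70720 (Q = 2*35360 = 70720)
-42573/38353 + 41222/Q = -42573/38353 + 41222/70720 = -42573*1/38353 + 41222*(1/70720) = -42573/38353 + 20611/35360 = -714887597/1356162080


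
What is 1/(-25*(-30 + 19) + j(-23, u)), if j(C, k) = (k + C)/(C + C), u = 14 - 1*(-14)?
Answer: 46/12645 ≈ 0.0036378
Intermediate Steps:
u = 28 (u = 14 + 14 = 28)
j(C, k) = (C + k)/(2*C) (j(C, k) = (C + k)/((2*C)) = (C + k)*(1/(2*C)) = (C + k)/(2*C))
1/(-25*(-30 + 19) + j(-23, u)) = 1/(-25*(-30 + 19) + (½)*(-23 + 28)/(-23)) = 1/(-25*(-11) + (½)*(-1/23)*5) = 1/(275 - 5/46) = 1/(12645/46) = 46/12645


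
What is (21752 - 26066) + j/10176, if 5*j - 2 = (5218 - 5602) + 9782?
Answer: -5487173/1272 ≈ -4313.8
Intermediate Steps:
j = 1880 (j = ⅖ + ((5218 - 5602) + 9782)/5 = ⅖ + (-384 + 9782)/5 = ⅖ + (⅕)*9398 = ⅖ + 9398/5 = 1880)
(21752 - 26066) + j/10176 = (21752 - 26066) + 1880/10176 = -4314 + 1880*(1/10176) = -4314 + 235/1272 = -5487173/1272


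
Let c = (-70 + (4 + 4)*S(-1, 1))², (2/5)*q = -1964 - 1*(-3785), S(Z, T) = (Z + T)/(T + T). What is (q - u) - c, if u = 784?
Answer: -2263/2 ≈ -1131.5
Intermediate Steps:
S(Z, T) = (T + Z)/(2*T) (S(Z, T) = (T + Z)/((2*T)) = (T + Z)*(1/(2*T)) = (T + Z)/(2*T))
q = 9105/2 (q = 5*(-1964 - 1*(-3785))/2 = 5*(-1964 + 3785)/2 = (5/2)*1821 = 9105/2 ≈ 4552.5)
c = 4900 (c = (-70 + (4 + 4)*((½)*(1 - 1)/1))² = (-70 + 8*((½)*1*0))² = (-70 + 8*0)² = (-70 + 0)² = (-70)² = 4900)
(q - u) - c = (9105/2 - 1*784) - 1*4900 = (9105/2 - 784) - 4900 = 7537/2 - 4900 = -2263/2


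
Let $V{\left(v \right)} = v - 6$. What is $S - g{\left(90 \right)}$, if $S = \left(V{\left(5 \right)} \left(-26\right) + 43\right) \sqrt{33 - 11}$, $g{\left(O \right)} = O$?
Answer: $-90 + 69 \sqrt{22} \approx 233.64$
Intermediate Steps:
$V{\left(v \right)} = -6 + v$ ($V{\left(v \right)} = v - 6 = -6 + v$)
$S = 69 \sqrt{22}$ ($S = \left(\left(-6 + 5\right) \left(-26\right) + 43\right) \sqrt{33 - 11} = \left(\left(-1\right) \left(-26\right) + 43\right) \sqrt{22} = \left(26 + 43\right) \sqrt{22} = 69 \sqrt{22} \approx 323.64$)
$S - g{\left(90 \right)} = 69 \sqrt{22} - 90 = -90 + 69 \sqrt{22}$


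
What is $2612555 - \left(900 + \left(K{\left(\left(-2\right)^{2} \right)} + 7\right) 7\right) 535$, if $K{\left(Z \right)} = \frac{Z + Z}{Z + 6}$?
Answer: $2101844$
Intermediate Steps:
$K{\left(Z \right)} = \frac{2 Z}{6 + Z}$
$2612555 - \left(900 + \left(K{\left(\left(-2\right)^{2} \right)} + 7\right) 7\right) 535 = 2612555 - \left(900 + \left(\frac{2 \left(-2\right)^{2}}{6 + \left(-2\right)^{2}} + 7\right) 7\right) 535 = 2612555 - \left(900 + \left(2 \cdot 4 \frac{1}{6 + 4} + 7\right) 7\right) 535 = 2612555 - \left(900 + \left(2 \cdot 4 \cdot \frac{1}{10} + 7\right) 7\right) 535 = 2612555 - \left(900 + \left(\frac{4}{5} + 7\right) 7\right) 535 = 2612555 - \left(900 + \frac{39}{5} \cdot 7\right) 535 = 2612555 - \left(900 + \frac{273}{5}\right) 535 = 2612555 - \frac{4773}{5} \cdot 535 = 2612555 - 510711 = 2101844$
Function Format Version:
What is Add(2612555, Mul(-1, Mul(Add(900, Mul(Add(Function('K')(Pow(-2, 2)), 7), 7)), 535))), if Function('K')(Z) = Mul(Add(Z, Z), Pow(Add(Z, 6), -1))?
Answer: 2101844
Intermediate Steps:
Function('K')(Z) = Mul(2, Z, Pow(Add(6, Z), -1)) (Function('K')(Z) = Mul(Mul(2, Z), Pow(Add(6, Z), -1)) = Mul(2, Z, Pow(Add(6, Z), -1)))
Add(2612555, Mul(-1, Mul(Add(900, Mul(Add(Function('K')(Pow(-2, 2)), 7), 7)), 535))) = Add(2612555, Mul(-1, Mul(Add(900, Mul(Add(Mul(2, Pow(-2, 2), Pow(Add(6, Pow(-2, 2)), -1)), 7), 7)), 535))) = Add(2612555, Mul(-1, Mul(Add(900, Mul(Add(Mul(2, 4, Pow(Add(6, 4), -1)), 7), 7)), 535))) = Add(2612555, Mul(-1, Mul(Add(900, Mul(Add(Mul(2, 4, Pow(10, -1)), 7), 7)), 535))) = Add(2612555, Mul(-1, Mul(Add(900, Mul(Add(Mul(2, 4, Rational(1, 10)), 7), 7)), 535))) = Add(2612555, Mul(-1, Mul(Add(900, Mul(Add(Rational(4, 5), 7), 7)), 535))) = Add(2612555, Mul(-1, Mul(Add(900, Mul(Rational(39, 5), 7)), 535))) = Add(2612555, Mul(-1, Mul(Add(900, Rational(273, 5)), 535))) = Add(2612555, Mul(-1, Mul(Rational(4773, 5), 535))) = Add(2612555, Mul(-1, 510711)) = Add(2612555, -510711) = 2101844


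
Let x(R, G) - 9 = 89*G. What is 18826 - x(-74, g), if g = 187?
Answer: 2174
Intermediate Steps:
x(R, G) = 9 + 89*G
18826 - x(-74, g) = 18826 - (9 + 89*187) = 18826 - (9 + 16643) = 18826 - 1*16652 = 18826 - 16652 = 2174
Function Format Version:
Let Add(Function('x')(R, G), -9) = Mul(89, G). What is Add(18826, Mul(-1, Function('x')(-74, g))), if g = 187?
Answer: 2174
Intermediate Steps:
Function('x')(R, G) = Add(9, Mul(89, G))
Add(18826, Mul(-1, Function('x')(-74, g))) = Add(18826, Mul(-1, Add(9, Mul(89, 187)))) = Add(18826, Mul(-1, Add(9, 16643))) = Add(18826, Mul(-1, 16652)) = Add(18826, -16652) = 2174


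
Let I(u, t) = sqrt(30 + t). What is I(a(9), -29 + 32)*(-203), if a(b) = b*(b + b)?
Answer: -203*sqrt(33) ≈ -1166.1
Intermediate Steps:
a(b) = 2*b**2 (a(b) = b*(2*b) = 2*b**2)
I(a(9), -29 + 32)*(-203) = sqrt(30 + (-29 + 32))*(-203) = sqrt(30 + 3)*(-203) = sqrt(33)*(-203) = -203*sqrt(33)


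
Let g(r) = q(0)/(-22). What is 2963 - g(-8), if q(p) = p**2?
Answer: 2963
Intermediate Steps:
g(r) = 0 (g(r) = 0**2/(-22) = 0*(-1/22) = 0)
2963 - g(-8) = 2963 - 1*0 = 2963 + 0 = 2963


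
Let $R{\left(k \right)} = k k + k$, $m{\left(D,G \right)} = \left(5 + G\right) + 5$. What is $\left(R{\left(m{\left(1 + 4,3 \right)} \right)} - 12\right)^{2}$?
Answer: $28900$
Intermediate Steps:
$m{\left(D,G \right)} = 10 + G$
$R{\left(k \right)} = k + k^{2}$ ($R{\left(k \right)} = k^{2} + k = k + k^{2}$)
$\left(R{\left(m{\left(1 + 4,3 \right)} \right)} - 12\right)^{2} = \left(\left(10 + 3\right) \left(1 + \left(10 + 3\right)\right) - 12\right)^{2} = \left(13 \left(1 + 13\right) - 12\right)^{2} = \left(13 \cdot 14 - 12\right)^{2} = \left(182 - 12\right)^{2} = 170^{2} = 28900$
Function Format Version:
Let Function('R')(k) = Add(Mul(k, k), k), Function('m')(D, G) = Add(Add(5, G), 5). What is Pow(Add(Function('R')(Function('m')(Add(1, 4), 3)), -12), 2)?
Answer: 28900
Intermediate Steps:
Function('m')(D, G) = Add(10, G)
Function('R')(k) = Add(k, Pow(k, 2)) (Function('R')(k) = Add(Pow(k, 2), k) = Add(k, Pow(k, 2)))
Pow(Add(Function('R')(Function('m')(Add(1, 4), 3)), -12), 2) = Pow(Add(Mul(Add(10, 3), Add(1, Add(10, 3))), -12), 2) = Pow(Add(Mul(13, Add(1, 13)), -12), 2) = Pow(Add(Mul(13, 14), -12), 2) = Pow(Add(182, -12), 2) = Pow(170, 2) = 28900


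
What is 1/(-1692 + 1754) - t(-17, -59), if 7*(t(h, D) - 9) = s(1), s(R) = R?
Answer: -3961/434 ≈ -9.1267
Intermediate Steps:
t(h, D) = 64/7 (t(h, D) = 9 + (⅐)*1 = 9 + ⅐ = 64/7)
1/(-1692 + 1754) - t(-17, -59) = 1/(-1692 + 1754) - 1*64/7 = 1/62 - 64/7 = -3961/434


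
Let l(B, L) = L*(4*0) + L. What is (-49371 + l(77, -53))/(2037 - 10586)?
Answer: 49424/8549 ≈ 5.7813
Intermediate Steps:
l(B, L) = L (l(B, L) = L*0 + L = 0 + L = L)
(-49371 + l(77, -53))/(2037 - 10586) = (-49371 - 53)/(2037 - 10586) = -49424/(-8549) = -49424*(-1/8549) = 49424/8549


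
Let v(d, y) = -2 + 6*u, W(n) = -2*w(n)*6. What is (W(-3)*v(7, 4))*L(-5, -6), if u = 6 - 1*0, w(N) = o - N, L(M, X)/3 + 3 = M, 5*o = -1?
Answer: 137088/5 ≈ 27418.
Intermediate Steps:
o = -⅕ (o = (⅕)*(-1) = -⅕ ≈ -0.20000)
L(M, X) = -9 + 3*M
w(N) = -⅕ - N
u = 6 (u = 6 + 0 = 6)
W(n) = 12/5 + 12*n (W(n) = -2*(-⅕ - n)*6 = (⅖ + 2*n)*6 = 12/5 + 12*n)
v(d, y) = 34 (v(d, y) = -2 + 6*6 = -2 + 36 = 34)
(W(-3)*v(7, 4))*L(-5, -6) = ((12/5 + 12*(-3))*34)*(-9 + 3*(-5)) = ((12/5 - 36)*34)*(-9 - 15) = -168/5*34*(-24) = -5712/5*(-24) = 137088/5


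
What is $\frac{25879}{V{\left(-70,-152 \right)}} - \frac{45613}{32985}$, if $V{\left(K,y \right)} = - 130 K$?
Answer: $\frac{12529729}{8576100} \approx 1.461$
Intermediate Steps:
$\frac{25879}{V{\left(-70,-152 \right)}} - \frac{45613}{32985} = \frac{25879}{\left(-130\right) \left(-70\right)} - \frac{45613}{32985} = \frac{25879}{9100} - \frac{45613}{32985} = 25879 \cdot \frac{1}{9100} - \frac{45613}{32985} = \frac{3697}{1300} - \frac{45613}{32985} = \frac{12529729}{8576100}$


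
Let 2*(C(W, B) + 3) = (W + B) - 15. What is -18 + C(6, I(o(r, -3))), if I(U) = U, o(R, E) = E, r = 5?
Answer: -27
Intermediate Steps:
C(W, B) = -21/2 + B/2 + W/2 (C(W, B) = -3 + ((W + B) - 15)/2 = -3 + ((B + W) - 15)/2 = -3 + (-15 + B + W)/2 = -3 + (-15/2 + B/2 + W/2) = -21/2 + B/2 + W/2)
-18 + C(6, I(o(r, -3))) = -18 + (-21/2 + (½)*(-3) + (½)*6) = -18 + (-21/2 - 3/2 + 3) = -18 - 9 = -27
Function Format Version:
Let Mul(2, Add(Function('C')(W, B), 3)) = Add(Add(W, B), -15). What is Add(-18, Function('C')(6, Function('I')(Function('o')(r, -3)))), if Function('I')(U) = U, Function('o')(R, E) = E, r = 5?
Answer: -27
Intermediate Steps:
Function('C')(W, B) = Add(Rational(-21, 2), Mul(Rational(1, 2), B), Mul(Rational(1, 2), W)) (Function('C')(W, B) = Add(-3, Mul(Rational(1, 2), Add(Add(W, B), -15))) = Add(-3, Mul(Rational(1, 2), Add(Add(B, W), -15))) = Add(-3, Mul(Rational(1, 2), Add(-15, B, W))) = Add(-3, Add(Rational(-15, 2), Mul(Rational(1, 2), B), Mul(Rational(1, 2), W))) = Add(Rational(-21, 2), Mul(Rational(1, 2), B), Mul(Rational(1, 2), W)))
Add(-18, Function('C')(6, Function('I')(Function('o')(r, -3)))) = Add(-18, Add(Rational(-21, 2), Mul(Rational(1, 2), -3), Mul(Rational(1, 2), 6))) = Add(-18, Add(Rational(-21, 2), Rational(-3, 2), 3)) = Add(-18, -9) = -27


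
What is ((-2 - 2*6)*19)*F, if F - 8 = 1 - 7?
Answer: -532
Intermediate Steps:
F = 2 (F = 8 + (1 - 7) = 8 - 6 = 2)
((-2 - 2*6)*19)*F = ((-2 - 2*6)*19)*2 = ((-2 - 12)*19)*2 = -14*19*2 = -266*2 = -532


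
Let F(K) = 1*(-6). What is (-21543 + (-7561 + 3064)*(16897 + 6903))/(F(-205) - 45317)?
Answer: 107050143/45323 ≈ 2361.9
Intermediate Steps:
F(K) = -6
(-21543 + (-7561 + 3064)*(16897 + 6903))/(F(-205) - 45317) = (-21543 + (-7561 + 3064)*(16897 + 6903))/(-6 - 45317) = (-21543 - 4497*23800)/(-45323) = (-21543 - 107028600)*(-1/45323) = -107050143*(-1/45323) = 107050143/45323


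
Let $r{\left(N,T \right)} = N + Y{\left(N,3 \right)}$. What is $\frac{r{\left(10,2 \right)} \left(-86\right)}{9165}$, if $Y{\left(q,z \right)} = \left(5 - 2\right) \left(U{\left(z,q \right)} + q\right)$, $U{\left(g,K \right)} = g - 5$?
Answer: $- \frac{2924}{9165} \approx -0.31904$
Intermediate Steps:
$U{\left(g,K \right)} = -5 + g$
$Y{\left(q,z \right)} = -15 + 3 q + 3 z$ ($Y{\left(q,z \right)} = \left(5 - 2\right) \left(\left(-5 + z\right) + q\right) = 3 \left(-5 + q + z\right) = -15 + 3 q + 3 z$)
$r{\left(N,T \right)} = -6 + 4 N$ ($r{\left(N,T \right)} = N + \left(-15 + 3 N + 3 \cdot 3\right) = N + \left(-15 + 3 N + 9\right) = N + \left(-6 + 3 N\right) = -6 + 4 N$)
$\frac{r{\left(10,2 \right)} \left(-86\right)}{9165} = \frac{\left(-6 + 4 \cdot 10\right) \left(-86\right)}{9165} = \left(-6 + 40\right) \left(-86\right) \frac{1}{9165} = 34 \left(-86\right) \frac{1}{9165} = \left(-2924\right) \frac{1}{9165} = - \frac{2924}{9165}$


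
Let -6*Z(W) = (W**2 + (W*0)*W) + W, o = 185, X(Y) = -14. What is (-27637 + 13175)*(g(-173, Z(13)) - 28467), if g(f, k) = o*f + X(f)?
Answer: 874748532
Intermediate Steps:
Z(W) = -W/6 - W**2/6 (Z(W) = -((W**2 + (W*0)*W) + W)/6 = -((W**2 + 0*W) + W)/6 = -((W**2 + 0) + W)/6 = -(W**2 + W)/6 = -(W + W**2)/6 = -W/6 - W**2/6)
g(f, k) = -14 + 185*f (g(f, k) = 185*f - 14 = -14 + 185*f)
(-27637 + 13175)*(g(-173, Z(13)) - 28467) = (-27637 + 13175)*((-14 + 185*(-173)) - 28467) = -14462*((-14 - 32005) - 28467) = -14462*(-32019 - 28467) = -14462*(-60486) = 874748532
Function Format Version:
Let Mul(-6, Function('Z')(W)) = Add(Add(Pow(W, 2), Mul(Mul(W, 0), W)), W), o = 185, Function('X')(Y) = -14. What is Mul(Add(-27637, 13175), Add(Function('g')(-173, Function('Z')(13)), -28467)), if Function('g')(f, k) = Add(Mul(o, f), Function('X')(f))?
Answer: 874748532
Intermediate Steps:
Function('Z')(W) = Add(Mul(Rational(-1, 6), W), Mul(Rational(-1, 6), Pow(W, 2))) (Function('Z')(W) = Mul(Rational(-1, 6), Add(Add(Pow(W, 2), Mul(Mul(W, 0), W)), W)) = Mul(Rational(-1, 6), Add(Add(Pow(W, 2), Mul(0, W)), W)) = Mul(Rational(-1, 6), Add(Add(Pow(W, 2), 0), W)) = Mul(Rational(-1, 6), Add(Pow(W, 2), W)) = Mul(Rational(-1, 6), Add(W, Pow(W, 2))) = Add(Mul(Rational(-1, 6), W), Mul(Rational(-1, 6), Pow(W, 2))))
Function('g')(f, k) = Add(-14, Mul(185, f)) (Function('g')(f, k) = Add(Mul(185, f), -14) = Add(-14, Mul(185, f)))
Mul(Add(-27637, 13175), Add(Function('g')(-173, Function('Z')(13)), -28467)) = Mul(Add(-27637, 13175), Add(Add(-14, Mul(185, -173)), -28467)) = Mul(-14462, Add(Add(-14, -32005), -28467)) = Mul(-14462, Add(-32019, -28467)) = Mul(-14462, -60486) = 874748532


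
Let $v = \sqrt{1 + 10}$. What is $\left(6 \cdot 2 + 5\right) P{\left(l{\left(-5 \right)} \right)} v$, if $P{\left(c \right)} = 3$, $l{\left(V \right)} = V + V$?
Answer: $51 \sqrt{11} \approx 169.15$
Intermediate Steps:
$l{\left(V \right)} = 2 V$
$v = \sqrt{11} \approx 3.3166$
$\left(6 \cdot 2 + 5\right) P{\left(l{\left(-5 \right)} \right)} v = \left(6 \cdot 2 + 5\right) 3 \sqrt{11} = \left(12 + 5\right) 3 \sqrt{11} = 17 \cdot 3 \sqrt{11} = 51 \sqrt{11}$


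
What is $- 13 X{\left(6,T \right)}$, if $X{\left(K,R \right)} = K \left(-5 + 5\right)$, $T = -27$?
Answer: $0$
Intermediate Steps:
$X{\left(K,R \right)} = 0$ ($X{\left(K,R \right)} = K 0 = 0$)
$- 13 X{\left(6,T \right)} = \left(-13\right) 0 = 0$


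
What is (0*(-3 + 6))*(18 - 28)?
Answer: 0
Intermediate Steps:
(0*(-3 + 6))*(18 - 28) = (0*3)*(-10) = 0*(-10) = 0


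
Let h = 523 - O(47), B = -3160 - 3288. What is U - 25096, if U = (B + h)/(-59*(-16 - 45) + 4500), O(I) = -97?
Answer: -203258332/8099 ≈ -25097.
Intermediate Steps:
B = -6448
h = 620 (h = 523 - 1*(-97) = 523 + 97 = 620)
U = -5828/8099 (U = (-6448 + 620)/(-59*(-16 - 45) + 4500) = -5828/(-59*(-61) + 4500) = -5828/(3599 + 4500) = -5828/8099 ≈ -0.71959)
U - 25096 = -5828/8099 - 25096 = -203258332/8099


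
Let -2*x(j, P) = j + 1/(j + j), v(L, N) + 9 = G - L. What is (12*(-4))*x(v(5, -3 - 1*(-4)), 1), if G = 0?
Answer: -2358/7 ≈ -336.86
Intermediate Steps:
v(L, N) = -9 - L (v(L, N) = -9 + (0 - L) = -9 - L)
x(j, P) = -j/2 - 1/(4*j) (x(j, P) = -(j + 1/(j + j))/2 = -(j + 1/(2*j))/2 = -j/2 - 1/(4*j))
(12*(-4))*x(v(5, -3 - 1*(-4)), 1) = (12*(-4))*(-(-9 - 1*5)/2 - 1/(4*(-9 - 1*5))) = -48*(-(-9 - 5)/2 - 1/(4*(-9 - 5))) = -48*(-1/2*(-14) - 1/4/(-14)) = -48*(7 - 1/4*(-1/14)) = -48*(7 + 1/56) = -48*393/56 = -2358/7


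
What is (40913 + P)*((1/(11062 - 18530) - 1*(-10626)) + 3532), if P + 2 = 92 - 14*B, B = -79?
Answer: 4452266387787/7468 ≈ 5.9618e+8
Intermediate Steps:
P = 1196 (P = -2 + (92 - 14*(-79)) = -2 + (92 + 1106) = -2 + 1198 = 1196)
(40913 + P)*((1/(11062 - 18530) - 1*(-10626)) + 3532) = (40913 + 1196)*((1/(11062 - 18530) - 1*(-10626)) + 3532) = 42109*((1/(-7468) + 10626) + 3532) = 42109*((-1/7468 + 10626) + 3532) = 42109*(79354967/7468 + 3532) = 42109*(105731943/7468) = 4452266387787/7468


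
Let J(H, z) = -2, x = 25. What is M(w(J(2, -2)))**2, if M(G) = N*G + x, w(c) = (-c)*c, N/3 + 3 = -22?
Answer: 105625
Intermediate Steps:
N = -75 (N = -9 + 3*(-22) = -9 - 66 = -75)
w(c) = -c**2
M(G) = 25 - 75*G (M(G) = -75*G + 25 = 25 - 75*G)
M(w(J(2, -2)))**2 = (25 - (-75)*(-2)**2)**2 = (25 - (-75)*4)**2 = (25 - 75*(-4))**2 = (25 + 300)**2 = 325**2 = 105625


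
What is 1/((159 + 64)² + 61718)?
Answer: 1/111447 ≈ 8.9729e-6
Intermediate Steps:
1/((159 + 64)² + 61718) = 1/(223² + 61718) = 1/(49729 + 61718) = 1/111447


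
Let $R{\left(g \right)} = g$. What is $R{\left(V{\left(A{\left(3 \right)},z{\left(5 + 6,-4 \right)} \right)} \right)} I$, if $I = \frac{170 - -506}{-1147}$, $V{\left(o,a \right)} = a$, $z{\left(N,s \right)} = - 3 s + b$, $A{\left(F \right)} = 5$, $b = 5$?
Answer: $- \frac{11492}{1147} \approx -10.019$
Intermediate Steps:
$z{\left(N,s \right)} = 5 - 3 s$ ($z{\left(N,s \right)} = - 3 s + 5 = 5 - 3 s$)
$I = - \frac{676}{1147}$ ($I = \left(170 + 506\right) \left(- \frac{1}{1147}\right) = 676 \left(- \frac{1}{1147}\right) = - \frac{676}{1147} \approx -0.58936$)
$R{\left(V{\left(A{\left(3 \right)},z{\left(5 + 6,-4 \right)} \right)} \right)} I = \left(5 - -12\right) \left(- \frac{676}{1147}\right) = \left(5 + 12\right) \left(- \frac{676}{1147}\right) = 17 \left(- \frac{676}{1147}\right) = - \frac{11492}{1147}$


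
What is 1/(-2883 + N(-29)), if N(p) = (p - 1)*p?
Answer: -1/2013 ≈ -0.00049677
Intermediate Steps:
N(p) = p*(-1 + p) (N(p) = (-1 + p)*p = p*(-1 + p))
1/(-2883 + N(-29)) = 1/(-2883 - 29*(-1 - 29)) = 1/(-2883 - 29*(-30)) = 1/(-2883 + 870) = 1/(-2013) = -1/2013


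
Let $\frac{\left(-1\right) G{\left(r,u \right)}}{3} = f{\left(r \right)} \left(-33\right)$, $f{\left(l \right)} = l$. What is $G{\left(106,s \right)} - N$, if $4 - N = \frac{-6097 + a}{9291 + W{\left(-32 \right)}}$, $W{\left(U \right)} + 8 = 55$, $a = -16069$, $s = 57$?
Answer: $\frac{48966727}{4669} \approx 10488.0$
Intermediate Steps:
$W{\left(U \right)} = 47$ ($W{\left(U \right)} = -8 + 55 = 47$)
$G{\left(r,u \right)} = 99 r$ ($G{\left(r,u \right)} = - 3 r \left(-33\right) = - 3 \left(- 33 r\right) = 99 r$)
$N = \frac{29759}{4669}$ ($N = 4 - \frac{-6097 - 16069}{9291 + 47} = 4 - - \frac{22166}{9338} = 4 - \left(-22166\right) \frac{1}{9338} = 4 - - \frac{11083}{4669} = 4 + \frac{11083}{4669} = \frac{29759}{4669} \approx 6.3737$)
$G{\left(106,s \right)} - N = 99 \cdot 106 - \frac{29759}{4669} = 10494 - \frac{29759}{4669} = \frac{48966727}{4669}$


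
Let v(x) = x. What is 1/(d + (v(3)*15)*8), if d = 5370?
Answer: 1/5730 ≈ 0.00017452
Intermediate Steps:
1/(d + (v(3)*15)*8) = 1/(5370 + (3*15)*8) = 1/(5370 + 45*8) = 1/(5370 + 360) = 1/5730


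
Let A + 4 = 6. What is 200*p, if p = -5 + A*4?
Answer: 600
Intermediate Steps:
A = 2 (A = -4 + 6 = 2)
p = 3 (p = -5 + 2*4 = -5 + 8 = 3)
200*p = 200*3 = 600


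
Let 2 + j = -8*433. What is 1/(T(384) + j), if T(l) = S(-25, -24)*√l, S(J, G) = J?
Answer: -1733/5886578 + 50*√6/2943289 ≈ -0.00025279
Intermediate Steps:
j = -3466 (j = -2 - 8*433 = -2 - 3464 = -3466)
T(l) = -25*√l
1/(T(384) + j) = 1/(-200*√6 - 3466) = 1/(-3466 - 200*√6)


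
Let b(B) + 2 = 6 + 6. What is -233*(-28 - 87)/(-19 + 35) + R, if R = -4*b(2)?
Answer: 26155/16 ≈ 1634.7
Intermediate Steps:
b(B) = 10 (b(B) = -2 + (6 + 6) = -2 + 12 = 10)
R = -40 (R = -4*10 = -40)
-233*(-28 - 87)/(-19 + 35) + R = -233*(-28 - 87)/(-19 + 35) - 40 = -(-26795)/16 - 40 = -233*(-115/16) - 40 = 26795/16 - 40 = 26155/16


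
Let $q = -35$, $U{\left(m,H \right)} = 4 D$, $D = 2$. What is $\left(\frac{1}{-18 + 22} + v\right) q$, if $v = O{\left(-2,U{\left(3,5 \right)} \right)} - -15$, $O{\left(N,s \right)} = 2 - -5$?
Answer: $- \frac{3115}{4} \approx -778.75$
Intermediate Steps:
$U{\left(m,H \right)} = 8$ ($U{\left(m,H \right)} = 4 \cdot 2 = 8$)
$O{\left(N,s \right)} = 7$ ($O{\left(N,s \right)} = 2 + 5 = 7$)
$v = 22$ ($v = 7 - -15 = 7 + 15 = 22$)
$\left(\frac{1}{-18 + 22} + v\right) q = \left(\frac{1}{-18 + 22} + 22\right) \left(-35\right) = \left(\frac{1}{4} + 22\right) \left(-35\right) = \frac{89}{4} \left(-35\right) = - \frac{3115}{4}$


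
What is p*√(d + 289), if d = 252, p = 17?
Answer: 17*√541 ≈ 395.41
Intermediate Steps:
p*√(d + 289) = 17*√(252 + 289) = 17*√541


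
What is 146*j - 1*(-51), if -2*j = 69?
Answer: -4986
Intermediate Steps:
j = -69/2 (j = -½*69 = -69/2 ≈ -34.500)
146*j - 1*(-51) = 146*(-69/2) - 1*(-51) = -5037 + 51 = -4986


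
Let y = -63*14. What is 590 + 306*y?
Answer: -269302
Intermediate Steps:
y = -882
590 + 306*y = 590 + 306*(-882) = 590 - 269892 = -269302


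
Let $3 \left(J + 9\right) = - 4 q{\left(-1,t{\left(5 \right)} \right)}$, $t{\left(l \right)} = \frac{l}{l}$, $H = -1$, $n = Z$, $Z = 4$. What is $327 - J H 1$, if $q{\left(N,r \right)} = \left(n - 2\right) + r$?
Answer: $314$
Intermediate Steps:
$n = 4$
$t{\left(l \right)} = 1$
$q{\left(N,r \right)} = 2 + r$ ($q{\left(N,r \right)} = \left(4 - 2\right) + r = 2 + r$)
$J = -13$ ($J = -9 + \frac{\left(-4\right) \left(2 + 1\right)}{3} = -9 + \frac{\left(-4\right) 3}{3} = -9 + \frac{1}{3} \left(-12\right) = -9 - 4 = -13$)
$327 - J H 1 = 327 - \left(-13\right) \left(-1\right) 1 = 327 - 13 \cdot 1 = 327 - 13 = 314$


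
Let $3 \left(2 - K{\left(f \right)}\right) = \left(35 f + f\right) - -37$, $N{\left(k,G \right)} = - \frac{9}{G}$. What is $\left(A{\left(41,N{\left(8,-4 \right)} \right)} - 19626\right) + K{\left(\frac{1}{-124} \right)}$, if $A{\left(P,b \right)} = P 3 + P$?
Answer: $- \frac{1810918}{93} \approx -19472.0$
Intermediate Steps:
$K{\left(f \right)} = - \frac{31}{3} - 12 f$ ($K{\left(f \right)} = 2 - \frac{\left(35 f + f\right) - -37}{3} = 2 - \frac{36 f + 37}{3} = 2 - \frac{37 + 36 f}{3} = 2 - \left(\frac{37}{3} + 12 f\right) = - \frac{31}{3} - 12 f$)
$A{\left(P,b \right)} = 4 P$ ($A{\left(P,b \right)} = 3 P + P = 4 P$)
$\left(A{\left(41,N{\left(8,-4 \right)} \right)} - 19626\right) + K{\left(\frac{1}{-124} \right)} = \left(4 \cdot 41 - 19626\right) - \left(\frac{31}{3} + \frac{12}{-124}\right) = \left(164 - 19626\right) - \frac{952}{93} = -19462 + \left(- \frac{31}{3} + \frac{3}{31}\right) = -19462 - \frac{952}{93} = - \frac{1810918}{93}$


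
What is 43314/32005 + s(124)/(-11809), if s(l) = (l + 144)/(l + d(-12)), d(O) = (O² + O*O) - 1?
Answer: 210215878346/155336235495 ≈ 1.3533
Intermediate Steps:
d(O) = -1 + 2*O² (d(O) = (O² + O²) - 1 = 2*O² - 1 = -1 + 2*O²)
s(l) = (144 + l)/(287 + l) (s(l) = (l + 144)/(l + (-1 + 2*(-12)²)) = (144 + l)/(l + (-1 + 2*144)) = (144 + l)/(l + (-1 + 288)) = (144 + l)/(l + 287) = (144 + l)/(287 + l))
43314/32005 + s(124)/(-11809) = 43314/32005 + ((144 + 124)/(287 + 124))/(-11809) = 43314*(1/32005) + (268/411)*(-1/11809) = 43314/32005 + ((1/411)*268)*(-1/11809) = 43314/32005 + (268/411)*(-1/11809) = 43314/32005 - 268/4853499 = 210215878346/155336235495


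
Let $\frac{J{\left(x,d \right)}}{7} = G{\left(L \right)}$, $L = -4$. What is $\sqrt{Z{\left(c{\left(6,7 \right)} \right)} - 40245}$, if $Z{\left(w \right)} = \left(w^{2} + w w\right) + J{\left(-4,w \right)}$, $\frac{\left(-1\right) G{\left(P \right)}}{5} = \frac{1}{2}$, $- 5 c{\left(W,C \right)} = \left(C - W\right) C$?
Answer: $\frac{i \sqrt{4025858}}{10} \approx 200.65 i$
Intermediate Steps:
$c{\left(W,C \right)} = - \frac{C \left(C - W\right)}{5}$ ($c{\left(W,C \right)} = - \frac{\left(C - W\right) C}{5} = - \frac{C \left(C - W\right)}{5}$)
$G{\left(P \right)} = - \frac{5}{2}$
$J{\left(x,d \right)} = - \frac{35}{2}$ ($J{\left(x,d \right)} = 7 \left(- \frac{5}{2}\right) = - \frac{35}{2}$)
$Z{\left(w \right)} = - \frac{35}{2} + 2 w^{2}$ ($Z{\left(w \right)} = \left(w^{2} + w w\right) - \frac{35}{2} = \left(w^{2} + w^{2}\right) - \frac{35}{2} = 2 w^{2} - \frac{35}{2} = - \frac{35}{2} + 2 w^{2}$)
$\sqrt{Z{\left(c{\left(6,7 \right)} \right)} - 40245} = \sqrt{\left(- \frac{35}{2} + 2 \left(\frac{1}{5} \cdot 7 \left(6 - 7\right)\right)^{2}\right) - 40245} = \sqrt{\left(- \frac{35}{2} + 2 \left(\frac{1}{5} \cdot 7 \left(-1\right)\right)^{2}\right) - 40245} = \sqrt{\left(- \frac{35}{2} + 2 \left(- \frac{7}{5}\right)^{2}\right) - 40245} = \sqrt{\left(- \frac{35}{2} + 2 \cdot \frac{49}{25}\right) - 40245} = \sqrt{\left(- \frac{35}{2} + \frac{98}{25}\right) - 40245} = \sqrt{- \frac{679}{50} - 40245} = \sqrt{- \frac{2012929}{50}} = \frac{i \sqrt{4025858}}{10}$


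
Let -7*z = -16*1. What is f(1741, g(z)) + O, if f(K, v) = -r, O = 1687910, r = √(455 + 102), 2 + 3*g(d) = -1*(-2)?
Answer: 1687910 - √557 ≈ 1.6879e+6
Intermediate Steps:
z = 16/7 (z = -(-16)/7 = -⅐*(-16) = 16/7 ≈ 2.2857)
g(d) = 0 (g(d) = -⅔ + (-1*(-2))/3 = -⅔ + (⅓)*2 = -⅔ + ⅔ = 0)
r = √557 ≈ 23.601
f(K, v) = -√557
f(1741, g(z)) + O = -√557 + 1687910 = 1687910 - √557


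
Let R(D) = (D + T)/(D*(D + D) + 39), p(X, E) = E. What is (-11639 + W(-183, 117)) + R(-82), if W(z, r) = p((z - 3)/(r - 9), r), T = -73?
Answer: -155397369/13487 ≈ -11522.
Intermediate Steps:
W(z, r) = r
R(D) = (-73 + D)/(39 + 2*D**2) (R(D) = (D - 73)/(D*(D + D) + 39) = (-73 + D)/(D*(2*D) + 39) = (-73 + D)/(2*D**2 + 39) = (-73 + D)/(39 + 2*D**2))
(-11639 + W(-183, 117)) + R(-82) = (-11639 + 117) + (-73 - 82)/(39 + 2*(-82)**2) = -11522 - 155/(39 + 2*6724) = -11522 - 155/(39 + 13448) = -11522 - 155/13487 = -155397369/13487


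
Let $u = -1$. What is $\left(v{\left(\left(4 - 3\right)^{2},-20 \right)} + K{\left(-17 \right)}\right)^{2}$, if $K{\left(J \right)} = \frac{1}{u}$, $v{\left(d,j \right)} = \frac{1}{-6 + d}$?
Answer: $\frac{36}{25} \approx 1.44$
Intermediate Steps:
$K{\left(J \right)} = -1$ ($K{\left(J \right)} = \frac{1}{-1} = -1$)
$\left(v{\left(\left(4 - 3\right)^{2},-20 \right)} + K{\left(-17 \right)}\right)^{2} = \left(\frac{1}{-6 + \left(4 - 3\right)^{2}} - 1\right)^{2} = \left(\frac{1}{-6 + 1^{2}} - 1\right)^{2} = \left(\frac{1}{-6 + 1} - 1\right)^{2} = \left(\frac{1}{-5} - 1\right)^{2} = \left(- \frac{1}{5} - 1\right)^{2} = \left(- \frac{6}{5}\right)^{2} = \frac{36}{25}$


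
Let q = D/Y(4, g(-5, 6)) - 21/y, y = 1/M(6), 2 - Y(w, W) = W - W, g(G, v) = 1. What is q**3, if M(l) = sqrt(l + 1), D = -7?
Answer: -259651/8 - 262395*sqrt(7)/4 ≈ -2.0601e+5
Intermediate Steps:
M(l) = sqrt(1 + l)
Y(w, W) = 2 (Y(w, W) = 2 - (W - W) = 2 - 1*0 = 2 + 0 = 2)
y = sqrt(7)/7 (y = 1/(sqrt(1 + 6)) = 1/(sqrt(7)) = sqrt(7)/7 ≈ 0.37796)
q = -7/2 - 21*sqrt(7) ≈ -59.061
q**3 = (-7/2 - 21*sqrt(7))**3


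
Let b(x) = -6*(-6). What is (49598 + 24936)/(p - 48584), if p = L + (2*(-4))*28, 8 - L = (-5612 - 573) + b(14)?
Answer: -74534/42651 ≈ -1.7475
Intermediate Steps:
b(x) = 36
L = 6157 (L = 8 - ((-5612 - 573) + 36) = 8 - (-6185 + 36) = 8 - 1*(-6149) = 8 + 6149 = 6157)
p = 5933 (p = 6157 + (2*(-4))*28 = 6157 - 8*28 = 6157 - 224 = 5933)
(49598 + 24936)/(p - 48584) = (49598 + 24936)/(5933 - 48584) = 74534/(-42651) = 74534*(-1/42651) = -74534/42651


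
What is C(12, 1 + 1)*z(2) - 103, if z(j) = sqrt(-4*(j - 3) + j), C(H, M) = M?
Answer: -103 + 2*sqrt(6) ≈ -98.101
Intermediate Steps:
z(j) = sqrt(12 - 3*j) (z(j) = sqrt(-4*(-3 + j) + j) = sqrt((12 - 4*j) + j) = sqrt(12 - 3*j))
C(12, 1 + 1)*z(2) - 103 = (1 + 1)*sqrt(12 - 3*2) - 103 = 2*sqrt(12 - 6) - 103 = 2*sqrt(6) - 103 = -103 + 2*sqrt(6)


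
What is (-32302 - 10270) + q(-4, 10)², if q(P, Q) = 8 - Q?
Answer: -42568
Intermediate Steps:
(-32302 - 10270) + q(-4, 10)² = (-32302 - 10270) + (8 - 1*10)² = -42572 + (8 - 10)² = -42572 + (-2)² = -42572 + 4 = -42568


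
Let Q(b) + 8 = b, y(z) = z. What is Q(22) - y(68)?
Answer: -54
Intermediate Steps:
Q(b) = -8 + b
Q(22) - y(68) = (-8 + 22) - 1*68 = 14 - 68 = -54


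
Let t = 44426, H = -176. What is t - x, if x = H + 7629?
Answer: 36973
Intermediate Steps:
x = 7453 (x = -176 + 7629 = 7453)
t - x = 44426 - 1*7453 = 44426 - 7453 = 36973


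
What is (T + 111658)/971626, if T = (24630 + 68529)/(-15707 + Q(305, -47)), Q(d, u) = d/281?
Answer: 492760996517/4288137266612 ≈ 0.11491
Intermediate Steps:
Q(d, u) = d/281 (Q(d, u) = d*(1/281) = d/281)
T = -26177679/4413362 (T = (24630 + 68529)/(-15707 + (1/281)*305) = 93159/(-15707 + 305/281) = 93159/(-4413362/281) = 93159*(-281/4413362) = -26177679/4413362 ≈ -5.9315)
(T + 111658)/971626 = (-26177679/4413362 + 111658)/971626 = (492760996517/4413362)*(1/971626) = 492760996517/4288137266612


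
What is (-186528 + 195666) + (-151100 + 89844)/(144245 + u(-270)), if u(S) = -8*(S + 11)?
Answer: 1336983490/146317 ≈ 9137.6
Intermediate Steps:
u(S) = -88 - 8*S (u(S) = -8*(11 + S) = -88 - 8*S)
(-186528 + 195666) + (-151100 + 89844)/(144245 + u(-270)) = (-186528 + 195666) + (-151100 + 89844)/(144245 + (-88 - 8*(-270))) = 9138 - 61256/(144245 + (-88 + 2160)) = 9138 - 61256/(144245 + 2072) = 9138 - 61256/146317 = 1336983490/146317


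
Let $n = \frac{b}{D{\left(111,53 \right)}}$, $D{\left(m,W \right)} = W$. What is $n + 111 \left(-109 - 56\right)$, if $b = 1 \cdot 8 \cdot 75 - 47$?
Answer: $- \frac{970142}{53} \approx -18305.0$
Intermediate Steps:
$b = 553$ ($b = 8 \cdot 75 - 47 = 600 - 47 = 553$)
$n = \frac{553}{53} \approx 10.434$
$n + 111 \left(-109 - 56\right) = \frac{553}{53} + 111 \left(-109 - 56\right) = \frac{553}{53} + 111 \left(-165\right) = \frac{553}{53} - 18315 = - \frac{970142}{53}$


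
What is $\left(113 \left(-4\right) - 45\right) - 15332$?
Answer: $-15829$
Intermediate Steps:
$\left(113 \left(-4\right) - 45\right) - 15332 = \left(-452 - 45\right) - 15332 = -497 - 15332 = -15829$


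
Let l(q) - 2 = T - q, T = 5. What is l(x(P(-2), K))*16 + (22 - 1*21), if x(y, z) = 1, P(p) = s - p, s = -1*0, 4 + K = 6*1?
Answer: 97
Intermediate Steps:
K = 2 (K = -4 + 6*1 = -4 + 6 = 2)
s = 0
P(p) = -p (P(p) = 0 - p = -p)
l(q) = 7 - q (l(q) = 2 + (5 - q) = 7 - q)
l(x(P(-2), K))*16 + (22 - 1*21) = (7 - 1*1)*16 + (22 - 1*21) = (7 - 1)*16 + (22 - 21) = 6*16 + 1 = 96 + 1 = 97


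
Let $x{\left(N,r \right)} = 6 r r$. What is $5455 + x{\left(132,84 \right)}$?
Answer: $47791$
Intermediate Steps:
$x{\left(N,r \right)} = 6 r^{2}$
$5455 + x{\left(132,84 \right)} = 5455 + 6 \cdot 84^{2} = 5455 + 6 \cdot 7056 = 5455 + 42336 = 47791$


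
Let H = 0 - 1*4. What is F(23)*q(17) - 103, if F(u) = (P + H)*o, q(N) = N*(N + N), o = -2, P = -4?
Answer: 9145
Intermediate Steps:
H = -4 (H = 0 - 4 = -4)
q(N) = 2*N² (q(N) = N*(2*N) = 2*N²)
F(u) = 16 (F(u) = (-4 - 4)*(-2) = -8*(-2) = 16)
F(23)*q(17) - 103 = 16*(2*17²) - 103 = 16*(2*289) - 103 = 16*578 - 103 = 9248 - 103 = 9145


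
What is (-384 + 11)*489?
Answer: -182397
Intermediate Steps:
(-384 + 11)*489 = -373*489 = -182397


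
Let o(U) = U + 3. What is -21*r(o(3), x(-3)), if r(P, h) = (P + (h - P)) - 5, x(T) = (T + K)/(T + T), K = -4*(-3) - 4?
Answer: 245/2 ≈ 122.50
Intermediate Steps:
o(U) = 3 + U
K = 8 (K = 12 - 4 = 8)
x(T) = (8 + T)/(2*T) (x(T) = (T + 8)/(T + T) = (8 + T)/((2*T)) = (8 + T)*(1/(2*T)) = (8 + T)/(2*T))
r(P, h) = -5 + h (r(P, h) = h - 5 = -5 + h)
-21*r(o(3), x(-3)) = -21*(-5 + (1/2)*(8 - 3)/(-3)) = -21*(-5 + (1/2)*(-1/3)*5) = -21*(-5 - 5/6) = -21*(-35/6) = 245/2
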